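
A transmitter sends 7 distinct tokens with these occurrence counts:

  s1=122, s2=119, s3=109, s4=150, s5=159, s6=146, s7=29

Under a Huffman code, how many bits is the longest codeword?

4

Merge the two lowest-weight nodes at each step:
combine s7(29), s3(109) → 138
combine s2(119), s1(122) → 241
combine 138, s6(146) → 284
combine s4(150), s5(159) → 309
combine 241, 284 → 525
combine 309, 525 → 834
The rarest symbols sit at the bottom; the longest codeword is 4 bits.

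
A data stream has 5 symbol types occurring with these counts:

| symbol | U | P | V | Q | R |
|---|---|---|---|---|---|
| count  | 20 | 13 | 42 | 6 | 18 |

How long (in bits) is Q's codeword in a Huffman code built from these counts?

Huffman merges, smallest pair first:
combine Q(6), P(13) → 19
combine R(18), 19 → 37
combine U(20), 37 → 57
combine V(42), 57 → 99
Q's leaf is at depth 4, giving a 4-bit codeword.

4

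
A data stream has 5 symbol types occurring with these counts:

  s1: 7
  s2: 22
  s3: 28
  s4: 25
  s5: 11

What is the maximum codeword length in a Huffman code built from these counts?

3

Merge the two lowest-weight nodes at each step:
combine s1(7), s5(11) → 18
combine 18, s2(22) → 40
combine s4(25), s3(28) → 53
combine 40, 53 → 93
The first pair merged (s1, s5) ends up deepest, at depth 3.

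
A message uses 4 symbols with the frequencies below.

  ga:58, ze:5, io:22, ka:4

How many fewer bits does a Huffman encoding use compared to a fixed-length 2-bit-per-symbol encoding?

49

Fixed-length: 2 bits × 89 symbols = 178 bits.
Huffman merges:
merge ka(4) and ze(5): 9
merge 9 and io(22): 31
merge 31 and ga(58): 89
Huffman total = 9 + 31 + 89 = 129 bits.
Saving = 178 − 129 = 49 bits.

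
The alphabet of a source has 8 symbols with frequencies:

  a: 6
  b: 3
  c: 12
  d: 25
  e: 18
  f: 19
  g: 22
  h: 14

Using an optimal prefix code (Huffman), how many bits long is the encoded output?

Greedily combine the two least-frequent nodes:
b(3) + a(6) → 9
9 + c(12) → 21
h(14) + e(18) → 32
f(19) + 21 → 40
g(22) + d(25) → 47
32 + 40 → 72
47 + 72 → 119
The encoded length is the sum of every internal node's weight: 9 + 21 + 32 + 40 + 47 + 72 + 119 = 340 bits.

340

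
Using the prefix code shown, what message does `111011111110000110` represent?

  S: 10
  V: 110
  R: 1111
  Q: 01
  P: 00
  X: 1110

Read left to right; each codeword is recognised as soon as it completes (prefix code):
  1110→X | 1111→R | 1110→X | 00→P | 01→Q | 10→S
Decoded message: XRXPQS

XRXPQS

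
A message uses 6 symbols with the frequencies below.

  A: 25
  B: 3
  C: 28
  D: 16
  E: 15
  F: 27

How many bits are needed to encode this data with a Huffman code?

Merge the two smallest weights repeatedly:
merge B(3) and E(15): 18
merge D(16) and 18: 34
merge A(25) and F(27): 52
merge C(28) and 34: 62
merge 52 and 62: 114
Each symbol's bit-cost is frequency × depth; summing gives 280 bits (equivalently 18 + 34 + 52 + 62 + 114).

280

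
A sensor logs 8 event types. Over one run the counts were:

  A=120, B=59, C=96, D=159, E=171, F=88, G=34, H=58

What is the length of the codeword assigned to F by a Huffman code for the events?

4

Build the tree from the bottom:
merge G(34) and H(58): 92
merge B(59) and F(88): 147
merge 92 and C(96): 188
merge A(120) and 147: 267
merge D(159) and E(171): 330
merge 188 and 267: 455
merge 330 and 455: 785
F's leaf is at depth 4, giving a 4-bit codeword.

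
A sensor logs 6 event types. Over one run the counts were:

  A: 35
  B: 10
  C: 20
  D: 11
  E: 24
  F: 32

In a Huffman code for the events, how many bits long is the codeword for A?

Huffman merges, smallest pair first:
combine B(10), D(11) → 21
combine C(20), 21 → 41
combine E(24), F(32) → 56
combine A(35), 41 → 76
combine 56, 76 → 132
A's leaf is at depth 2, giving a 2-bit codeword.

2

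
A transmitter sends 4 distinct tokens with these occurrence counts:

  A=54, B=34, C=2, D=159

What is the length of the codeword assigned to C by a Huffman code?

3

Repeatedly merge the two smallest:
C(2) + B(34) → 36
36 + A(54) → 90
90 + D(159) → 249
C sits 3 levels below the root, so its codeword is 3 bits.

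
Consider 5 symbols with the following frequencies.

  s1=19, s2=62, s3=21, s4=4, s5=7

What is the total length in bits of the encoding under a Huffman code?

Greedily combine the two least-frequent nodes:
merge s4(4) and s5(7): 11
merge 11 and s1(19): 30
merge s3(21) and 30: 51
merge 51 and s2(62): 113
Each symbol's bit-cost is frequency × depth; summing gives 205 bits (equivalently 11 + 30 + 51 + 113).

205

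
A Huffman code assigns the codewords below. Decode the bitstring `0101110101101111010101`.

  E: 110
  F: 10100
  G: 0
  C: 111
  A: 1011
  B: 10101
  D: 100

Read left to right; each codeword is recognised as soon as it completes (prefix code):
  0→G | 1011→A | 10101→B | 1011→A | 110→E | 10101→B
Decoded message: GABAEB

GABAEB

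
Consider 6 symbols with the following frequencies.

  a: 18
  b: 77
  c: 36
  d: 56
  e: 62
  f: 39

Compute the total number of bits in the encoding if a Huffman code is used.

723

Greedily combine the two least-frequent nodes:
merge a(18) and c(36): 54
merge f(39) and 54: 93
merge d(56) and e(62): 118
merge b(77) and 93: 170
merge 118 and 170: 288
Total encoded bits = sum of merged weights = 54 + 93 + 118 + 170 + 288 = 723.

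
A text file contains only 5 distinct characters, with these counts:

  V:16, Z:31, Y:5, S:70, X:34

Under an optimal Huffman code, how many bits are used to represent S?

1

Build the tree from the bottom:
Y(5) + V(16) → 21
21 + Z(31) → 52
X(34) + 52 → 86
S(70) + 86 → 156
S sits one level below the root: a 1-bit codeword.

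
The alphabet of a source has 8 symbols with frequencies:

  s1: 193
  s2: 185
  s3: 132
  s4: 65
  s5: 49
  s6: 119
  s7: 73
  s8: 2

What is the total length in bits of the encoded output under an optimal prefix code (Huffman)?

Greedily combine the two least-frequent nodes:
merge s8(2) and s5(49): 51
merge 51 and s4(65): 116
merge s7(73) and 116: 189
merge s6(119) and s3(132): 251
merge s2(185) and 189: 374
merge s1(193) and 251: 444
merge 374 and 444: 818
Total encoded bits = sum of merged weights = 51 + 116 + 189 + 251 + 374 + 444 + 818 = 2243.

2243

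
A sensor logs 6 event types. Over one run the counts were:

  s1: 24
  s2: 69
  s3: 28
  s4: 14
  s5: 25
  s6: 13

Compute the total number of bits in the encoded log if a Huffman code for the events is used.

Greedily combine the two least-frequent nodes:
s6(13) + s4(14) → 27
s1(24) + s5(25) → 49
27 + s3(28) → 55
49 + 55 → 104
s2(69) + 104 → 173
Total encoded bits = sum of merged weights = 27 + 49 + 55 + 104 + 173 = 408.

408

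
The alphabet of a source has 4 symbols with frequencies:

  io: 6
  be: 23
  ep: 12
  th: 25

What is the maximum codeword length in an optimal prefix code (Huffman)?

3

Merge the two lowest-weight nodes at each step:
io(6) + ep(12) → 18
18 + be(23) → 41
th(25) + 41 → 66
Maximum depth reached is 3.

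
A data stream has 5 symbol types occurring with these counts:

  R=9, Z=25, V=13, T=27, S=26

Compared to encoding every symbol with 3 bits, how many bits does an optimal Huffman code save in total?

78

Fixed-length: 3 bits × 100 symbols = 300 bits.
Huffman merges:
R(9) + V(13) → 22
22 + Z(25) → 47
S(26) + T(27) → 53
47 + 53 → 100
Huffman total = 22 + 47 + 53 + 100 = 222 bits.
Saving = 300 − 222 = 78 bits.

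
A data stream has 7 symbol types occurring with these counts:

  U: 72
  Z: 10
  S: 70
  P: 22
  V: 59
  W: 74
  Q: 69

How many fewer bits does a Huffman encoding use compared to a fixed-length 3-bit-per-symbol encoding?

114

Fixed-length: 3 bits × 376 symbols = 1128 bits.
Huffman merges:
merge Z(10) and P(22): 32
merge 32 and V(59): 91
merge Q(69) and S(70): 139
merge U(72) and W(74): 146
merge 91 and 139: 230
merge 146 and 230: 376
Huffman total = 32 + 91 + 139 + 146 + 230 + 376 = 1014 bits.
Saving = 1128 − 1014 = 114 bits.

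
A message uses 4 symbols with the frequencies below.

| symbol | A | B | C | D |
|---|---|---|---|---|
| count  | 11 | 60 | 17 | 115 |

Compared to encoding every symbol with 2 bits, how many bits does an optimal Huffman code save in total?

87

Fixed-length: 2 bits × 203 symbols = 406 bits.
Huffman merges:
merge A(11) and C(17): 28
merge 28 and B(60): 88
merge 88 and D(115): 203
Huffman total = 28 + 88 + 203 = 319 bits.
Saving = 406 − 319 = 87 bits.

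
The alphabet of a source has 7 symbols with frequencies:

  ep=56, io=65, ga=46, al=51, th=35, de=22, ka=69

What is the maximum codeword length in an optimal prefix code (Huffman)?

4

Merge the two lowest-weight nodes at each step:
combine de(22), th(35) → 57
combine ga(46), al(51) → 97
combine ep(56), 57 → 113
combine io(65), ka(69) → 134
combine 97, 113 → 210
combine 134, 210 → 344
Maximum depth reached is 4.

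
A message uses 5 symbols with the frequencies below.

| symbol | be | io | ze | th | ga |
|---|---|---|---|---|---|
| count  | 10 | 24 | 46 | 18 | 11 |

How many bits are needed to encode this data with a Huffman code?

Greedily combine the two least-frequent nodes:
combine be(10), ga(11) → 21
combine th(18), 21 → 39
combine io(24), 39 → 63
combine ze(46), 63 → 109
The encoded length is the sum of every internal node's weight: 21 + 39 + 63 + 109 = 232 bits.

232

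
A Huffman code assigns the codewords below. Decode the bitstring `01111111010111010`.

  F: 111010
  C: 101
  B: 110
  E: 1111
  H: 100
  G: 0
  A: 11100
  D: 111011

Read left to right; each codeword is recognised as soon as it completes (prefix code):
  0→G | 1111→E | 111010→F | 111010→F
Decoded message: GEFF

GEFF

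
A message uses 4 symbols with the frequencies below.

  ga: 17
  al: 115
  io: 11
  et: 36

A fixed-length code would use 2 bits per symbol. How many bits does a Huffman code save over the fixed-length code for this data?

87

Fixed-length: 2 bits × 179 symbols = 358 bits.
Huffman merges:
io(11) + ga(17) → 28
28 + et(36) → 64
64 + al(115) → 179
Huffman total = 28 + 64 + 179 = 271 bits.
Saving = 358 − 271 = 87 bits.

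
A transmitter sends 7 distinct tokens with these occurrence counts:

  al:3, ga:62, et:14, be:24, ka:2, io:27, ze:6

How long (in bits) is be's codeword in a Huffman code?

3

Repeatedly merge the two smallest:
combine ka(2), al(3) → 5
combine 5, ze(6) → 11
combine 11, et(14) → 25
combine be(24), 25 → 49
combine io(27), 49 → 76
combine ga(62), 76 → 138
be's leaf is at depth 3, giving a 3-bit codeword.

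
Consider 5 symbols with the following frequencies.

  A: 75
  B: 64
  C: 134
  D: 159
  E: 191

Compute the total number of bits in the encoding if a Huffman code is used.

1385

Greedily combine the two least-frequent nodes:
combine B(64), A(75) → 139
combine C(134), 139 → 273
combine D(159), E(191) → 350
combine 273, 350 → 623
Total encoded bits = sum of merged weights = 139 + 273 + 350 + 623 = 1385.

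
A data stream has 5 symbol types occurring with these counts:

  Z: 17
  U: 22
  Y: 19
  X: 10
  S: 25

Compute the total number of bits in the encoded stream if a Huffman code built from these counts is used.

213

Build the Huffman tree bottom-up:
merge X(10) and Z(17): 27
merge Y(19) and U(22): 41
merge S(25) and 27: 52
merge 41 and 52: 93
The encoded length is the sum of every internal node's weight: 27 + 41 + 52 + 93 = 213 bits.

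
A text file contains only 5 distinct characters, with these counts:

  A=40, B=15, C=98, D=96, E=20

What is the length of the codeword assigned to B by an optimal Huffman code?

4

Huffman merges, smallest pair first:
B(15) + E(20) → 35
35 + A(40) → 75
75 + D(96) → 171
C(98) + 171 → 269
The subtree containing B is merged 4 times, so code length = 4.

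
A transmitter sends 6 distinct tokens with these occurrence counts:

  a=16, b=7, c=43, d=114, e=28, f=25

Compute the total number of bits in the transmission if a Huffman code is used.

494

Merge the two smallest weights repeatedly:
merge b(7) and a(16): 23
merge 23 and f(25): 48
merge e(28) and c(43): 71
merge 48 and 71: 119
merge d(114) and 119: 233
Total encoded bits = sum of merged weights = 23 + 48 + 71 + 119 + 233 = 494.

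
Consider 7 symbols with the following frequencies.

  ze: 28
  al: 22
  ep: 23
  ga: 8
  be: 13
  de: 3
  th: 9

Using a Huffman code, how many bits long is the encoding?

276

Merge the two smallest weights repeatedly:
combine de(3), ga(8) → 11
combine th(9), 11 → 20
combine be(13), 20 → 33
combine al(22), ep(23) → 45
combine ze(28), 33 → 61
combine 45, 61 → 106
Each symbol's bit-cost is frequency × depth; summing gives 276 bits (equivalently 11 + 20 + 33 + 45 + 61 + 106).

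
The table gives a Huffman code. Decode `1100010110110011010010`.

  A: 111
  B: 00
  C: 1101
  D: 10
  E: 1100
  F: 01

Read left to right; each codeword is recognised as soon as it completes (prefix code):
  1100→E | 01→F | 01→F | 10→D | 1100→E | 1101→C | 00→B | 10→D
Decoded message: EFFDECBD

EFFDECBD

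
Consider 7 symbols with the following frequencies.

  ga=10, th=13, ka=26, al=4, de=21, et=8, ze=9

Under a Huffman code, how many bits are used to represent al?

4

Build the tree from the bottom:
merge al(4) and et(8): 12
merge ze(9) and ga(10): 19
merge 12 and th(13): 25
merge 19 and de(21): 40
merge 25 and ka(26): 51
merge 40 and 51: 91
al's leaf is at depth 4, giving a 4-bit codeword.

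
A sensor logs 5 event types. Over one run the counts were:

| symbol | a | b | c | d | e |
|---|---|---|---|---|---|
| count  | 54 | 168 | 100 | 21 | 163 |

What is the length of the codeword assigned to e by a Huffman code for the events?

Build the tree from the bottom:
d(21) + a(54) → 75
75 + c(100) → 175
e(163) + b(168) → 331
175 + 331 → 506
e sits 2 levels below the root, so its codeword is 2 bits.

2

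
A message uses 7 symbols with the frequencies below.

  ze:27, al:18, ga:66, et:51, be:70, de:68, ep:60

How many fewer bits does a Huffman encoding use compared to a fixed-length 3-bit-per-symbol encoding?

Fixed-length: 3 bits × 360 symbols = 1080 bits.
Huffman merges:
combine al(18), ze(27) → 45
combine 45, et(51) → 96
combine ep(60), ga(66) → 126
combine de(68), be(70) → 138
combine 96, 126 → 222
combine 138, 222 → 360
Huffman total = 45 + 96 + 126 + 138 + 222 + 360 = 987 bits.
Saving = 1080 − 987 = 93 bits.

93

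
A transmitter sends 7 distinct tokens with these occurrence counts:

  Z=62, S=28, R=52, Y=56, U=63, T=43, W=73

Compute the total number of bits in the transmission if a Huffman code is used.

1058

Merge the two smallest weights repeatedly:
merge S(28) and T(43): 71
merge R(52) and Y(56): 108
merge Z(62) and U(63): 125
merge 71 and W(73): 144
merge 108 and 125: 233
merge 144 and 233: 377
Total encoded bits = sum of merged weights = 71 + 108 + 125 + 144 + 233 + 377 = 1058.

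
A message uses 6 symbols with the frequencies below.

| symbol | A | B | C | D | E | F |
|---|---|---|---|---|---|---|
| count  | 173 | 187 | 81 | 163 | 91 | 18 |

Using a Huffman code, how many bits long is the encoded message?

Build the Huffman tree bottom-up:
merge F(18) and C(81): 99
merge E(91) and 99: 190
merge D(163) and A(173): 336
merge B(187) and 190: 377
merge 336 and 377: 713
Total encoded bits = sum of merged weights = 99 + 190 + 336 + 377 + 713 = 1715.

1715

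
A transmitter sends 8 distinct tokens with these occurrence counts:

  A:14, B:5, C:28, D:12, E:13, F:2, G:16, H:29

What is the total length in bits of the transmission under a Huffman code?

326

Build the Huffman tree bottom-up:
merge F(2) and B(5): 7
merge 7 and D(12): 19
merge E(13) and A(14): 27
merge G(16) and 19: 35
merge 27 and C(28): 55
merge H(29) and 35: 64
merge 55 and 64: 119
Total encoded bits = sum of merged weights = 7 + 19 + 27 + 35 + 55 + 64 + 119 = 326.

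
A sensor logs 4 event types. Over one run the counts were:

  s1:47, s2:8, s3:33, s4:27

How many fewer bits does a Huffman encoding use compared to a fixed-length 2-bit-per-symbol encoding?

12

Fixed-length: 2 bits × 115 symbols = 230 bits.
Huffman merges:
s2(8) + s4(27) → 35
s3(33) + 35 → 68
s1(47) + 68 → 115
Huffman total = 35 + 68 + 115 = 218 bits.
Saving = 230 − 218 = 12 bits.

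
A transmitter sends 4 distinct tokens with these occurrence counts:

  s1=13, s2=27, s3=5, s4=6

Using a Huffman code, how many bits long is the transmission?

Build the Huffman tree bottom-up:
merge s3(5) and s4(6): 11
merge 11 and s1(13): 24
merge 24 and s2(27): 51
Each symbol's bit-cost is frequency × depth; summing gives 86 bits (equivalently 11 + 24 + 51).

86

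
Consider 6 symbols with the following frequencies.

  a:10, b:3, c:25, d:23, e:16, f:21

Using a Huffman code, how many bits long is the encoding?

Greedily combine the two least-frequent nodes:
merge b(3) and a(10): 13
merge 13 and e(16): 29
merge f(21) and d(23): 44
merge c(25) and 29: 54
merge 44 and 54: 98
The encoded length is the sum of every internal node's weight: 13 + 29 + 44 + 54 + 98 = 238 bits.

238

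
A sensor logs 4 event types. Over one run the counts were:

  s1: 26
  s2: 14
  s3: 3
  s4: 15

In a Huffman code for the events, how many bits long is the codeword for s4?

Huffman merges, smallest pair first:
s3(3) + s2(14) → 17
s4(15) + 17 → 32
s1(26) + 32 → 58
s4's leaf is at depth 2, giving a 2-bit codeword.

2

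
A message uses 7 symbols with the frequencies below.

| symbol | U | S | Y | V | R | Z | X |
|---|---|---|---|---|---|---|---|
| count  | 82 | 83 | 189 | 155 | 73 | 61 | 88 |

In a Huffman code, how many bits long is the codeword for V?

Huffman merges, smallest pair first:
merge Z(61) and R(73): 134
merge U(82) and S(83): 165
merge X(88) and 134: 222
merge V(155) and 165: 320
merge Y(189) and 222: 411
merge 320 and 411: 731
V's leaf is at depth 2, giving a 2-bit codeword.

2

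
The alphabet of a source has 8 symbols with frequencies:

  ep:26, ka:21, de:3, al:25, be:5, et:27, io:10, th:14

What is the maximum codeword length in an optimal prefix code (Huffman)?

Merge the two lowest-weight nodes at each step:
combine de(3), be(5) → 8
combine 8, io(10) → 18
combine th(14), 18 → 32
combine ka(21), al(25) → 46
combine ep(26), et(27) → 53
combine 32, 46 → 78
combine 53, 78 → 131
The rarest symbols sit at the bottom; the longest codeword is 5 bits.

5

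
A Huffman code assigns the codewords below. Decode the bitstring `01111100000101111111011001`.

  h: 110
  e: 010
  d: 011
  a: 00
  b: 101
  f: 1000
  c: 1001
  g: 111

Read left to right; each codeword is recognised as soon as it completes (prefix code):
  011→d | 111→g | 00→a | 00→a | 010→e | 111→g | 111→g | 101→b | 1001→c
Decoded message: dgaaeggbc

dgaaeggbc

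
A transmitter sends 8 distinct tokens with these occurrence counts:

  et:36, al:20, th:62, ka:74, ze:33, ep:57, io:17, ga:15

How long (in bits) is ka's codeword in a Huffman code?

Huffman merges, smallest pair first:
ga(15) + io(17) → 32
al(20) + 32 → 52
ze(33) + et(36) → 69
52 + ep(57) → 109
th(62) + 69 → 131
ka(74) + 109 → 183
131 + 183 → 314
ka's leaf is at depth 2, giving a 2-bit codeword.

2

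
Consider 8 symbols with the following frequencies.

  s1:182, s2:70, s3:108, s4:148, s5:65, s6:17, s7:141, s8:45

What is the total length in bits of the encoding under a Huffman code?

2187

Merge the two smallest weights repeatedly:
merge s6(17) and s8(45): 62
merge 62 and s5(65): 127
merge s2(70) and s3(108): 178
merge 127 and s7(141): 268
merge s4(148) and 178: 326
merge s1(182) and 268: 450
merge 326 and 450: 776
Total encoded bits = sum of merged weights = 62 + 127 + 178 + 268 + 326 + 450 + 776 = 2187.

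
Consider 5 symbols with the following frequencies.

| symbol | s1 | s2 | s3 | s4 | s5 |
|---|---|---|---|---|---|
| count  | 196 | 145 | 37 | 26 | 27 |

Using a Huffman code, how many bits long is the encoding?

809

Build the Huffman tree bottom-up:
s4(26) + s5(27) → 53
s3(37) + 53 → 90
90 + s2(145) → 235
s1(196) + 235 → 431
The encoded length is the sum of every internal node's weight: 53 + 90 + 235 + 431 = 809 bits.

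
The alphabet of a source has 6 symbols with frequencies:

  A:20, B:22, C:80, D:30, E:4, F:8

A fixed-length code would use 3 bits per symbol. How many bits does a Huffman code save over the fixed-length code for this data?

Fixed-length: 3 bits × 164 symbols = 492 bits.
Huffman merges:
combine E(4), F(8) → 12
combine 12, A(20) → 32
combine B(22), D(30) → 52
combine 32, 52 → 84
combine C(80), 84 → 164
Huffman total = 12 + 32 + 52 + 84 + 164 = 344 bits.
Saving = 492 − 344 = 148 bits.

148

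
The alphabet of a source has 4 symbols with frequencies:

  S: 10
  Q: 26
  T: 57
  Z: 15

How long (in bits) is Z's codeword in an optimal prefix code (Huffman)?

3

Build the tree from the bottom:
S(10) + Z(15) → 25
25 + Q(26) → 51
51 + T(57) → 108
The subtree containing Z is merged 3 times, so code length = 3.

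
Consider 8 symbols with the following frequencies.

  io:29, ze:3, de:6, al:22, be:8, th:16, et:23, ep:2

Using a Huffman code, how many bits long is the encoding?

288

Greedily combine the two least-frequent nodes:
merge ep(2) and ze(3): 5
merge 5 and de(6): 11
merge be(8) and 11: 19
merge th(16) and 19: 35
merge al(22) and et(23): 45
merge io(29) and 35: 64
merge 45 and 64: 109
The encoded length is the sum of every internal node's weight: 5 + 11 + 19 + 35 + 45 + 64 + 109 = 288 bits.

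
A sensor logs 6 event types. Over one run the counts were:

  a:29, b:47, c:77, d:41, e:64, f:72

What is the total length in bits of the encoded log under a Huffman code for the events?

841

Build the Huffman tree bottom-up:
merge a(29) and d(41): 70
merge b(47) and e(64): 111
merge 70 and f(72): 142
merge c(77) and 111: 188
merge 142 and 188: 330
Total encoded bits = sum of merged weights = 70 + 111 + 142 + 188 + 330 = 841.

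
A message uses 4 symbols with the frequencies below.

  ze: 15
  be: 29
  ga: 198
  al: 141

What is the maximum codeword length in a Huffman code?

3

Merge the two lowest-weight nodes at each step:
merge ze(15) and be(29): 44
merge 44 and al(141): 185
merge 185 and ga(198): 383
The first pair merged (ze, be) ends up deepest, at depth 3.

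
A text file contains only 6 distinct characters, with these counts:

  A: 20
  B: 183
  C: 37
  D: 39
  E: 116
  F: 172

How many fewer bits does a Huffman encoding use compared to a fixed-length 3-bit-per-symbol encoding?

414

Fixed-length: 3 bits × 567 symbols = 1701 bits.
Huffman merges:
A(20) + C(37) → 57
D(39) + 57 → 96
96 + E(116) → 212
F(172) + B(183) → 355
212 + 355 → 567
Huffman total = 57 + 96 + 212 + 355 + 567 = 1287 bits.
Saving = 1701 − 1287 = 414 bits.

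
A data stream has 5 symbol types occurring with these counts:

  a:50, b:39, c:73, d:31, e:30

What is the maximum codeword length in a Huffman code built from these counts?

3

Merge the two lowest-weight nodes at each step:
merge e(30) and d(31): 61
merge b(39) and a(50): 89
merge 61 and c(73): 134
merge 89 and 134: 223
The first pair merged (e, d) ends up deepest, at depth 3.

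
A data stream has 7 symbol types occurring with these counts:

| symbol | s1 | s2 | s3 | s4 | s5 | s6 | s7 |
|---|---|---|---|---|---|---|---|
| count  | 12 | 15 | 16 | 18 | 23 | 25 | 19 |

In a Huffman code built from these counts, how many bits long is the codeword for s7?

3

Repeatedly merge the two smallest:
merge s1(12) and s2(15): 27
merge s3(16) and s4(18): 34
merge s7(19) and s5(23): 42
merge s6(25) and 27: 52
merge 34 and 42: 76
merge 52 and 76: 128
The subtree containing s7 is merged 3 times, so code length = 3.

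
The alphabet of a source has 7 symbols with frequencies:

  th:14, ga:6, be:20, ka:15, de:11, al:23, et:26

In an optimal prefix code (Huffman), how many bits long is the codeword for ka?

3

Build the tree from the bottom:
ga(6) + de(11) → 17
th(14) + ka(15) → 29
17 + be(20) → 37
al(23) + et(26) → 49
29 + 37 → 66
49 + 66 → 115
The subtree containing ka is merged 3 times, so code length = 3.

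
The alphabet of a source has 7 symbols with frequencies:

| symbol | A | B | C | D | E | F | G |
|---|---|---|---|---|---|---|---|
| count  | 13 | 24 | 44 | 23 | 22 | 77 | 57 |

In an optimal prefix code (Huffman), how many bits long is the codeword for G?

Build the tree from the bottom:
merge A(13) and E(22): 35
merge D(23) and B(24): 47
merge 35 and C(44): 79
merge 47 and G(57): 104
merge F(77) and 79: 156
merge 104 and 156: 260
G's leaf is at depth 2, giving a 2-bit codeword.

2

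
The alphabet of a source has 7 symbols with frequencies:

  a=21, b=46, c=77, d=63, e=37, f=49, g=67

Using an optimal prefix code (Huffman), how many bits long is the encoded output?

994

Greedily combine the two least-frequent nodes:
combine a(21), e(37) → 58
combine b(46), f(49) → 95
combine 58, d(63) → 121
combine g(67), c(77) → 144
combine 95, 121 → 216
combine 144, 216 → 360
Total encoded bits = sum of merged weights = 58 + 95 + 121 + 144 + 216 + 360 = 994.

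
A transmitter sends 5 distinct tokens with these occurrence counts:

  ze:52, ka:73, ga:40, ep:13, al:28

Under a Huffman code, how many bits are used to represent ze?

Build the tree from the bottom:
combine ep(13), al(28) → 41
combine ga(40), 41 → 81
combine ze(52), ka(73) → 125
combine 81, 125 → 206
ze's leaf is at depth 2, giving a 2-bit codeword.

2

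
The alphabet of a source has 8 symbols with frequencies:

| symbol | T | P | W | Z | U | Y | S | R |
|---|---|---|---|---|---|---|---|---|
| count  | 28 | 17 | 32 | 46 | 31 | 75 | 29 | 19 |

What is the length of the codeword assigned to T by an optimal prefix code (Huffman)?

Huffman merges, smallest pair first:
combine P(17), R(19) → 36
combine T(28), S(29) → 57
combine U(31), W(32) → 63
combine 36, Z(46) → 82
combine 57, 63 → 120
combine Y(75), 82 → 157
combine 120, 157 → 277
The subtree containing T is merged 3 times, so code length = 3.

3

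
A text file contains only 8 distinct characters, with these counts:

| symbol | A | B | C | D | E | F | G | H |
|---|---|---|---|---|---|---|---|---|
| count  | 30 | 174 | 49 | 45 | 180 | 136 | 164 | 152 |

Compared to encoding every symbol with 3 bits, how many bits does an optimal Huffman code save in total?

Fixed-length: 3 bits × 930 symbols = 2790 bits.
Huffman merges:
combine A(30), D(45) → 75
combine C(49), 75 → 124
combine 124, F(136) → 260
combine H(152), G(164) → 316
combine B(174), E(180) → 354
combine 260, 316 → 576
combine 354, 576 → 930
Huffman total = 75 + 124 + 260 + 316 + 354 + 576 + 930 = 2635 bits.
Saving = 2790 − 2635 = 155 bits.

155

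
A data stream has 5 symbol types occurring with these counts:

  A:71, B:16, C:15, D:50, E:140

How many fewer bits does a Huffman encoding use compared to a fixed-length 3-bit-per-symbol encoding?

320

Fixed-length: 3 bits × 292 symbols = 876 bits.
Huffman merges:
C(15) + B(16) → 31
31 + D(50) → 81
A(71) + 81 → 152
E(140) + 152 → 292
Huffman total = 31 + 81 + 152 + 292 = 556 bits.
Saving = 876 − 556 = 320 bits.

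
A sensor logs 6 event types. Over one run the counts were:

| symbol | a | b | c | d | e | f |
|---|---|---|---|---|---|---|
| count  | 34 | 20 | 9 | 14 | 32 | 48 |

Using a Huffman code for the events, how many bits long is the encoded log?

Merge the two smallest weights repeatedly:
combine c(9), d(14) → 23
combine b(20), 23 → 43
combine e(32), a(34) → 66
combine 43, f(48) → 91
combine 66, 91 → 157
Total encoded bits = sum of merged weights = 23 + 43 + 66 + 91 + 157 = 380.

380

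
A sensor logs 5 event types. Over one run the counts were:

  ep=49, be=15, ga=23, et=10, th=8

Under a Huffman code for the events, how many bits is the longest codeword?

4

Merge the two lowest-weight nodes at each step:
merge th(8) and et(10): 18
merge be(15) and 18: 33
merge ga(23) and 33: 56
merge ep(49) and 56: 105
The first pair merged (th, et) ends up deepest, at depth 4.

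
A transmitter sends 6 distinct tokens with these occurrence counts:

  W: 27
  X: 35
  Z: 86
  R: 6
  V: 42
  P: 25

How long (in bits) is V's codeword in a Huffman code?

3

Repeatedly merge the two smallest:
combine R(6), P(25) → 31
combine W(27), 31 → 58
combine X(35), V(42) → 77
combine 58, 77 → 135
combine Z(86), 135 → 221
The subtree containing V is merged 3 times, so code length = 3.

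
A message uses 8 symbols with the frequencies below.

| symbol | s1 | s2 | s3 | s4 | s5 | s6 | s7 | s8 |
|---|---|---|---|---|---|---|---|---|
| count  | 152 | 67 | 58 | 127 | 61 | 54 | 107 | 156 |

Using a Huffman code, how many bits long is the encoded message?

2278

Merge the two smallest weights repeatedly:
merge s6(54) and s3(58): 112
merge s5(61) and s2(67): 128
merge s7(107) and 112: 219
merge s4(127) and 128: 255
merge s1(152) and s8(156): 308
merge 219 and 255: 474
merge 308 and 474: 782
Total encoded bits = sum of merged weights = 112 + 128 + 219 + 255 + 308 + 474 + 782 = 2278.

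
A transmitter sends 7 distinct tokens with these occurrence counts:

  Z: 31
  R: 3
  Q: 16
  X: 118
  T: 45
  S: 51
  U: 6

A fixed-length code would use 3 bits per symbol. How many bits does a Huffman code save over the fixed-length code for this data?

Fixed-length: 3 bits × 270 symbols = 810 bits.
Huffman merges:
merge R(3) and U(6): 9
merge 9 and Q(16): 25
merge 25 and Z(31): 56
merge T(45) and S(51): 96
merge 56 and 96: 152
merge X(118) and 152: 270
Huffman total = 9 + 25 + 56 + 96 + 152 + 270 = 608 bits.
Saving = 810 − 608 = 202 bits.

202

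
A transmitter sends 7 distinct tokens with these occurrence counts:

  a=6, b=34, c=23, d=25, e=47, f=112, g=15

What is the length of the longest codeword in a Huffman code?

Merge the two lowest-weight nodes at each step:
merge a(6) and g(15): 21
merge 21 and c(23): 44
merge d(25) and b(34): 59
merge 44 and e(47): 91
merge 59 and 91: 150
merge f(112) and 150: 262
The first pair merged (a, g) ends up deepest, at depth 5.

5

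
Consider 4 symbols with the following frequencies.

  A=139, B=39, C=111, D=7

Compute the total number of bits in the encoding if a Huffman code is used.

Merge the two smallest weights repeatedly:
combine D(7), B(39) → 46
combine 46, C(111) → 157
combine A(139), 157 → 296
Each symbol's bit-cost is frequency × depth; summing gives 499 bits (equivalently 46 + 157 + 296).

499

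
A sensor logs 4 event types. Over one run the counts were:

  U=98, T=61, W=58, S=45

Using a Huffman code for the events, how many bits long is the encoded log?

524

Merge the two smallest weights repeatedly:
merge S(45) and W(58): 103
merge T(61) and U(98): 159
merge 103 and 159: 262
Each symbol's bit-cost is frequency × depth; summing gives 524 bits (equivalently 103 + 159 + 262).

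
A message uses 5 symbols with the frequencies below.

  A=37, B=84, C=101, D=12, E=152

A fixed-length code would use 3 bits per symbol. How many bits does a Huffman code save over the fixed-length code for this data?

356

Fixed-length: 3 bits × 386 symbols = 1158 bits.
Huffman merges:
combine D(12), A(37) → 49
combine 49, B(84) → 133
combine C(101), 133 → 234
combine E(152), 234 → 386
Huffman total = 49 + 133 + 234 + 386 = 802 bits.
Saving = 1158 − 802 = 356 bits.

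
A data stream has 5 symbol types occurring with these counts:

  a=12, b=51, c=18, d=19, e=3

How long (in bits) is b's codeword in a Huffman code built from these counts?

1

Repeatedly merge the two smallest:
merge e(3) and a(12): 15
merge 15 and c(18): 33
merge d(19) and 33: 52
merge b(51) and 52: 103
b is merged only at the final step, so code length = 1.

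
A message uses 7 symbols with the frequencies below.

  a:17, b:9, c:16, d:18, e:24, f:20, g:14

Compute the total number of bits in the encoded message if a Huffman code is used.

Build the Huffman tree bottom-up:
combine b(9), g(14) → 23
combine c(16), a(17) → 33
combine d(18), f(20) → 38
combine 23, e(24) → 47
combine 33, 38 → 71
combine 47, 71 → 118
Total encoded bits = sum of merged weights = 23 + 33 + 38 + 47 + 71 + 118 = 330.

330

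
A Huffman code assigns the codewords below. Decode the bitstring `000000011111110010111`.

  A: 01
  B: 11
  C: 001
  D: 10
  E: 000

Read left to right; each codeword is recognised as soon as it completes (prefix code):
  000→E | 000→E | 01→A | 11→B | 11→B | 11→B | 001→C | 01→A | 11→B
Decoded message: EEABBBCAB

EEABBBCAB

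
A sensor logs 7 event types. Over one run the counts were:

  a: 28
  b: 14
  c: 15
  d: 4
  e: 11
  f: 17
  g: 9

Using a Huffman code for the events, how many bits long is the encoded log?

262

Greedily combine the two least-frequent nodes:
merge d(4) and g(9): 13
merge e(11) and 13: 24
merge b(14) and c(15): 29
merge f(17) and 24: 41
merge a(28) and 29: 57
merge 41 and 57: 98
Each symbol's bit-cost is frequency × depth; summing gives 262 bits (equivalently 13 + 24 + 29 + 41 + 57 + 98).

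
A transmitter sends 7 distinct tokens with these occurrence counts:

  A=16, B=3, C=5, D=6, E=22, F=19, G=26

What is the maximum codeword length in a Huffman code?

5

Merge the two lowest-weight nodes at each step:
combine B(3), C(5) → 8
combine D(6), 8 → 14
combine 14, A(16) → 30
combine F(19), E(22) → 41
combine G(26), 30 → 56
combine 41, 56 → 97
The first pair merged (B, C) ends up deepest, at depth 5.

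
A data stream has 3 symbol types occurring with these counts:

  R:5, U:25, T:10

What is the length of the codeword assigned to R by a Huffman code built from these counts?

2

Huffman merges, smallest pair first:
R(5) + T(10) → 15
15 + U(25) → 40
The subtree containing R is merged 2 times, so code length = 2.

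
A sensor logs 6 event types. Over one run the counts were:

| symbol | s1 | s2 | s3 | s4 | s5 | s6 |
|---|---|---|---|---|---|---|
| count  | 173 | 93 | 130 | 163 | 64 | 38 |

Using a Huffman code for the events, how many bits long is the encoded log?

Build the Huffman tree bottom-up:
s6(38) + s5(64) → 102
s2(93) + 102 → 195
s3(130) + s4(163) → 293
s1(173) + 195 → 368
293 + 368 → 661
Total encoded bits = sum of merged weights = 102 + 195 + 293 + 368 + 661 = 1619.

1619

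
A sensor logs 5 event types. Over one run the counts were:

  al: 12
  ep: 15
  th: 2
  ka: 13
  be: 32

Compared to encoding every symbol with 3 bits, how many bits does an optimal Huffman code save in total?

65

Fixed-length: 3 bits × 74 symbols = 222 bits.
Huffman merges:
th(2) + al(12) → 14
ka(13) + 14 → 27
ep(15) + 27 → 42
be(32) + 42 → 74
Huffman total = 14 + 27 + 42 + 74 = 157 bits.
Saving = 222 − 157 = 65 bits.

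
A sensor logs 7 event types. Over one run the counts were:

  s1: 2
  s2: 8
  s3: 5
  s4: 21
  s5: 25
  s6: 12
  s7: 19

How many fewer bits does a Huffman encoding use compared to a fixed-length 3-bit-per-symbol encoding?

Fixed-length: 3 bits × 92 symbols = 276 bits.
Huffman merges:
combine s1(2), s3(5) → 7
combine 7, s2(8) → 15
combine s6(12), 15 → 27
combine s7(19), s4(21) → 40
combine s5(25), 27 → 52
combine 40, 52 → 92
Huffman total = 7 + 15 + 27 + 40 + 52 + 92 = 233 bits.
Saving = 276 − 233 = 43 bits.

43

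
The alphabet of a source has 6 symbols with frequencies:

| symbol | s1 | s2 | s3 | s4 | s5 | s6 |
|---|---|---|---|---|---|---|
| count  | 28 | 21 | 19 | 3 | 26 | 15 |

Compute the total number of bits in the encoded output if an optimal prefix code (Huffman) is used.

279

Greedily combine the two least-frequent nodes:
merge s4(3) and s6(15): 18
merge 18 and s3(19): 37
merge s2(21) and s5(26): 47
merge s1(28) and 37: 65
merge 47 and 65: 112
Total encoded bits = sum of merged weights = 18 + 37 + 47 + 65 + 112 = 279.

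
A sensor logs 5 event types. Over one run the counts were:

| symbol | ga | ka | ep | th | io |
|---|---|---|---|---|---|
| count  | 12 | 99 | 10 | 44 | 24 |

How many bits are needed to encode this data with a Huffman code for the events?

347

Build the Huffman tree bottom-up:
merge ep(10) and ga(12): 22
merge 22 and io(24): 46
merge th(44) and 46: 90
merge 90 and ka(99): 189
The encoded length is the sum of every internal node's weight: 22 + 46 + 90 + 189 = 347 bits.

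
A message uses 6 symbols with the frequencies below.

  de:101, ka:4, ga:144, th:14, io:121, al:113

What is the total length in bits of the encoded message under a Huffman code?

Merge the two smallest weights repeatedly:
ka(4) + th(14) → 18
18 + de(101) → 119
al(113) + 119 → 232
io(121) + ga(144) → 265
232 + 265 → 497
The encoded length is the sum of every internal node's weight: 18 + 119 + 232 + 265 + 497 = 1131 bits.

1131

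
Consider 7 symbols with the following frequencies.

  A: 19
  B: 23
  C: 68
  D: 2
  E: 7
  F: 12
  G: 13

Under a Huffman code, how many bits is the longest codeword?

Merge the two lowest-weight nodes at each step:
merge D(2) and E(7): 9
merge 9 and F(12): 21
merge G(13) and A(19): 32
merge 21 and B(23): 44
merge 32 and 44: 76
merge C(68) and 76: 144
The first pair merged (D, E) ends up deepest, at depth 5.

5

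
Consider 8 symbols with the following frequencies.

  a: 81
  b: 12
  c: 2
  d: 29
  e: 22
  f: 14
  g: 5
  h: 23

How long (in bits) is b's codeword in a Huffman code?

5

Huffman merges, smallest pair first:
combine c(2), g(5) → 7
combine 7, b(12) → 19
combine f(14), 19 → 33
combine e(22), h(23) → 45
combine d(29), 33 → 62
combine 45, 62 → 107
combine a(81), 107 → 188
b sits 5 levels below the root, so its codeword is 5 bits.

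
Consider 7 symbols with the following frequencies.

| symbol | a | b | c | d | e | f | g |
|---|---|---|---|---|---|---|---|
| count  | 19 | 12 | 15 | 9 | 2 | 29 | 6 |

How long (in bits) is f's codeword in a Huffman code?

Repeatedly merge the two smallest:
e(2) + g(6) → 8
8 + d(9) → 17
b(12) + c(15) → 27
17 + a(19) → 36
27 + f(29) → 56
36 + 56 → 92
f's leaf is at depth 2, giving a 2-bit codeword.

2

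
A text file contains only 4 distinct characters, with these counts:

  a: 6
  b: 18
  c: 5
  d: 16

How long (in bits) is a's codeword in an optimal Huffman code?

Build the tree from the bottom:
combine c(5), a(6) → 11
combine 11, d(16) → 27
combine b(18), 27 → 45
The subtree containing a is merged 3 times, so code length = 3.

3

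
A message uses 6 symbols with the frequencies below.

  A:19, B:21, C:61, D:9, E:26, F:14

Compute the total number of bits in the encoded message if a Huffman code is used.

351

Merge the two smallest weights repeatedly:
combine D(9), F(14) → 23
combine A(19), B(21) → 40
combine 23, E(26) → 49
combine 40, 49 → 89
combine C(61), 89 → 150
The encoded length is the sum of every internal node's weight: 23 + 40 + 49 + 89 + 150 = 351 bits.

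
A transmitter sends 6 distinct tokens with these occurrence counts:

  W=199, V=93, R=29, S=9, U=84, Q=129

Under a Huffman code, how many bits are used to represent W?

Repeatedly merge the two smallest:
combine S(9), R(29) → 38
combine 38, U(84) → 122
combine V(93), 122 → 215
combine Q(129), W(199) → 328
combine 215, 328 → 543
W's leaf is at depth 2, giving a 2-bit codeword.

2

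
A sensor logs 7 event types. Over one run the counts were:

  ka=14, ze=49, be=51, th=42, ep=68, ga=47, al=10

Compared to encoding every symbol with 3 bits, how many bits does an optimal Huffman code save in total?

95

Fixed-length: 3 bits × 281 symbols = 843 bits.
Huffman merges:
merge al(10) and ka(14): 24
merge 24 and th(42): 66
merge ga(47) and ze(49): 96
merge be(51) and 66: 117
merge ep(68) and 96: 164
merge 117 and 164: 281
Huffman total = 24 + 66 + 96 + 117 + 164 + 281 = 748 bits.
Saving = 843 − 748 = 95 bits.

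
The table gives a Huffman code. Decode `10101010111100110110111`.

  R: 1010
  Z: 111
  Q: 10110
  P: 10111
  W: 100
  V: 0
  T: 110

Read left to right; each codeword is recognised as soon as it completes (prefix code):
  1010→R | 1010→R | 111→Z | 100→W | 110→T | 110→T | 111→Z
Decoded message: RRZWTTZ

RRZWTTZ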